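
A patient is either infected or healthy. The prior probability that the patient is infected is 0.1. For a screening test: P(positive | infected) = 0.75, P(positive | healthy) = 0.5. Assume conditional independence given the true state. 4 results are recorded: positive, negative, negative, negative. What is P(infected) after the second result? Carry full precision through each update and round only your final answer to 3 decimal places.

After 'positive': P(infected) = 0.75·0.1000 / (0.75·0.1000 + 0.5·0.9000) ≈ 0.1429
After 'negative': P(infected) = 0.25·0.1429 / (0.25·0.1429 + 0.5·0.8571) ≈ 0.0769

0.077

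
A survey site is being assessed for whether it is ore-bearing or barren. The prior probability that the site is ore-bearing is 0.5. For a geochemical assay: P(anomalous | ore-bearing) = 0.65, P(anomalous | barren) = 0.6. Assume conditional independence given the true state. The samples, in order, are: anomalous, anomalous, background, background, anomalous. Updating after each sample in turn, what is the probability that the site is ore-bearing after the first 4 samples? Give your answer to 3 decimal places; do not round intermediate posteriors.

Each posterior becomes the prior for the next update.
After 'anomalous': P(ore) = 0.65·0.5000 / (0.65·0.5000 + 0.6·0.5000) ≈ 0.5200
After 'anomalous': P(ore) = 0.65·0.5200 / (0.65·0.5200 + 0.6·0.4800) ≈ 0.5399
After 'background': P(ore) = 0.35·0.5399 / (0.35·0.5399 + 0.4·0.4601) ≈ 0.5066
After 'background': P(ore) = 0.35·0.5066 / (0.35·0.5066 + 0.4·0.4934) ≈ 0.4733

0.473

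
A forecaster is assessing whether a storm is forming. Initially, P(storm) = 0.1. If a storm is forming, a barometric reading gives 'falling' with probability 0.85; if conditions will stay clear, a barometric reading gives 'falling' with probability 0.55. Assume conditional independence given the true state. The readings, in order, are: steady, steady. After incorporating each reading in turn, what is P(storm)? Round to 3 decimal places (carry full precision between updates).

0.012

Apply Bayes' rule sequentially, carrying P(storm) forward.
After 'steady': P(storm) = 0.15·0.1000 / (0.15·0.1000 + 0.45·0.9000) ≈ 0.0357
After 'steady': P(storm) = 0.15·0.0357 / (0.15·0.0357 + 0.45·0.9643) ≈ 0.0122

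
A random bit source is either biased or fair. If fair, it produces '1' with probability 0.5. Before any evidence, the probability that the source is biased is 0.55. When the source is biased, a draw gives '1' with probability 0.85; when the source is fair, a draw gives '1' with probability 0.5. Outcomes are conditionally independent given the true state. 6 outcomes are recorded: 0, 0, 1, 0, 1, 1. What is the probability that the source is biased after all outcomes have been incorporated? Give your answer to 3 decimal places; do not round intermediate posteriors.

0.140

After '0': P(biased) = 0.15·0.5500 / (0.15·0.5500 + 0.5·0.4500) ≈ 0.2683
After '0': P(biased) = 0.15·0.2683 / (0.15·0.2683 + 0.5·0.7317) ≈ 0.0991
After '1': P(biased) = 0.85·0.0991 / (0.85·0.0991 + 0.5·0.9009) ≈ 0.1575
After '0': P(biased) = 0.15·0.1575 / (0.15·0.1575 + 0.5·0.8425) ≈ 0.0531
After '1': P(biased) = 0.85·0.0531 / (0.85·0.0531 + 0.5·0.9469) ≈ 0.0871
After '1': P(biased) = 0.85·0.0871 / (0.85·0.0871 + 0.5·0.9129) ≈ 0.1395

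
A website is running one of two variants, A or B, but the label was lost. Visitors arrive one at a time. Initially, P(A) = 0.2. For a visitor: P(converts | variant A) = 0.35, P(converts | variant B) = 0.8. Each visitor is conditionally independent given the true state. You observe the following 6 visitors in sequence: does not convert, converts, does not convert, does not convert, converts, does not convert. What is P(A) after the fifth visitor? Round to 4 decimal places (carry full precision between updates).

0.6216

After 'does not convert': P(A) = 0.65·0.2000 / (0.65·0.2000 + 0.2·0.8000) ≈ 0.4483
After 'converts': P(A) = 0.35·0.4483 / (0.35·0.4483 + 0.8·0.5517) ≈ 0.2622
After 'does not convert': P(A) = 0.65·0.2622 / (0.65·0.2622 + 0.2·0.7378) ≈ 0.5360
After 'does not convert': P(A) = 0.65·0.5360 / (0.65·0.5360 + 0.2·0.4640) ≈ 0.7897
After 'converts': P(A) = 0.35·0.7897 / (0.35·0.7897 + 0.8·0.2103) ≈ 0.6216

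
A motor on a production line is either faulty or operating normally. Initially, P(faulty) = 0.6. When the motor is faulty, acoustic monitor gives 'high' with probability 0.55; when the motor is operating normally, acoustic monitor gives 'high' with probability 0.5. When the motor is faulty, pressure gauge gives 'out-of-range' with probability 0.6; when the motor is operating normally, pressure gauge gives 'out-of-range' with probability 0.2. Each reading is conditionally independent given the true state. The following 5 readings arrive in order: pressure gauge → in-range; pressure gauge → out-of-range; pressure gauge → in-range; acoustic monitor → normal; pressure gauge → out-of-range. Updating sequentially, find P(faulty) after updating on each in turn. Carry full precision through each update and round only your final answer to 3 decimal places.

After pressure gauge='in-range': P(faulty) = 0.4·0.6000 / (0.4·0.6000 + 0.8·0.4000) ≈ 0.4286
After pressure gauge='out-of-range': P(faulty) = 0.6·0.4286 / (0.6·0.4286 + 0.2·0.5714) ≈ 0.6923
After pressure gauge='in-range': P(faulty) = 0.4·0.6923 / (0.4·0.6923 + 0.8·0.3077) ≈ 0.5294
After acoustic monitor='normal': P(faulty) = 0.45·0.5294 / (0.45·0.5294 + 0.5·0.4706) ≈ 0.5031
After pressure gauge='out-of-range': P(faulty) = 0.6·0.5031 / (0.6·0.5031 + 0.2·0.4969) ≈ 0.7523

0.752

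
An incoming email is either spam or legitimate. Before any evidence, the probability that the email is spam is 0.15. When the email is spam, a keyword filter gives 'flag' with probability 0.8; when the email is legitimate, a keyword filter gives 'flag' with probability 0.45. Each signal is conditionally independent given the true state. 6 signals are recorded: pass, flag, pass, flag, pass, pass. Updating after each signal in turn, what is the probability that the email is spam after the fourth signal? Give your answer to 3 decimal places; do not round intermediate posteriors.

Apply Bayes' rule sequentially, carrying P(spam) forward.
After 'pass': P(spam) = 0.2·0.1500 / (0.2·0.1500 + 0.55·0.8500) ≈ 0.0603
After 'flag': P(spam) = 0.8·0.0603 / (0.8·0.0603 + 0.45·0.9397) ≈ 0.1024
After 'pass': P(spam) = 0.2·0.1024 / (0.2·0.1024 + 0.55·0.8976) ≈ 0.0398
After 'flag': P(spam) = 0.8·0.0398 / (0.8·0.0398 + 0.45·0.9602) ≈ 0.0687

0.069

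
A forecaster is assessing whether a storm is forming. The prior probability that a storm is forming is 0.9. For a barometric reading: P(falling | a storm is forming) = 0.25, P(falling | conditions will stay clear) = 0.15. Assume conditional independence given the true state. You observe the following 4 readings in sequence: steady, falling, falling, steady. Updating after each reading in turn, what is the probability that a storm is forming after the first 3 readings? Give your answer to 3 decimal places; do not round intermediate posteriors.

After 'steady': P(storm) = 0.75·0.9000 / (0.75·0.9000 + 0.85·0.1000) ≈ 0.8882
After 'falling': P(storm) = 0.25·0.8882 / (0.25·0.8882 + 0.15·0.1118) ≈ 0.9298
After 'falling': P(storm) = 0.25·0.9298 / (0.25·0.9298 + 0.15·0.0702) ≈ 0.9566

0.957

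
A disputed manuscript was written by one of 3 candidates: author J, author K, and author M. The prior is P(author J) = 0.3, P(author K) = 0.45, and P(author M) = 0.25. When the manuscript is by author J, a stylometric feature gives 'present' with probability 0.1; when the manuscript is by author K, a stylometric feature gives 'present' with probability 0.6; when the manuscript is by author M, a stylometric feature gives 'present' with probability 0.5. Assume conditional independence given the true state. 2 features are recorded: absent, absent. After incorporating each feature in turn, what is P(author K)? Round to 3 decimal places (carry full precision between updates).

0.191

After 'absent': normaliser = 0.9·0.3000 + 0.4·0.4500 + 0.5·0.2500; P(author J) ≈ 0.4696, P(author K) ≈ 0.3130, P(author M) ≈ 0.2174
After 'absent': normaliser = 0.9·0.4696 + 0.4·0.3130 + 0.5·0.2174; P(author J) ≈ 0.6437, P(author K) ≈ 0.1907, P(author M) ≈ 0.1656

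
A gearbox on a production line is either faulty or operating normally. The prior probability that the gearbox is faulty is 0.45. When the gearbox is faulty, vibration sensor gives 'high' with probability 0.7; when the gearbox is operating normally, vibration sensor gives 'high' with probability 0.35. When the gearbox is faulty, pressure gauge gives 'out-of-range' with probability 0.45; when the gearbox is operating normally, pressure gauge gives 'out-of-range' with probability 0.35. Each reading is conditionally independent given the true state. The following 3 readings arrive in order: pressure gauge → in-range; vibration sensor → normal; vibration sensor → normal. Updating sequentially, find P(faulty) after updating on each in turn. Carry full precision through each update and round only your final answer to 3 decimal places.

After pressure gauge='in-range': P(faulty) = 0.55·0.4500 / (0.55·0.4500 + 0.65·0.5500) ≈ 0.4091
After vibration sensor='normal': P(faulty) = 0.3·0.4091 / (0.3·0.4091 + 0.65·0.5909) ≈ 0.2422
After vibration sensor='normal': P(faulty) = 0.3·0.2422 / (0.3·0.2422 + 0.65·0.7578) ≈ 0.1285

0.129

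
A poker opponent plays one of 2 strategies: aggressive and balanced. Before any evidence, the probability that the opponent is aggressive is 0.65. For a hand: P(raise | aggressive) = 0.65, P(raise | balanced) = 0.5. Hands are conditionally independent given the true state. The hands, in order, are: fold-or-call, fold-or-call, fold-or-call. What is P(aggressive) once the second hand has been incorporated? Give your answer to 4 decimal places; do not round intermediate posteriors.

0.4764

After 'fold-or-call': P(aggressive) = 0.35·0.6500 / (0.35·0.6500 + 0.5·0.3500) ≈ 0.5652
After 'fold-or-call': P(aggressive) = 0.35·0.5652 / (0.35·0.5652 + 0.5·0.4348) ≈ 0.4764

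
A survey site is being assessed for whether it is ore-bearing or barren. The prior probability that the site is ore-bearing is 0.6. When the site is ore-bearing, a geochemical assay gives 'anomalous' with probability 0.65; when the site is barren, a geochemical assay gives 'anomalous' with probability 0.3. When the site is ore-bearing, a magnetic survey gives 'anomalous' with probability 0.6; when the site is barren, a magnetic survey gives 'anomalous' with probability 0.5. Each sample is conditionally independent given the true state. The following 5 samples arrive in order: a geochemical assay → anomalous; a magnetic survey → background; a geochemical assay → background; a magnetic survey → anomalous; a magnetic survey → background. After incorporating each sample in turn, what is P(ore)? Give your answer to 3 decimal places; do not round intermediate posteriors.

0.555

After a geochemical assay='anomalous': P(ore) = 0.65·0.6000 / (0.65·0.6000 + 0.3·0.4000) ≈ 0.7647
After a magnetic survey='background': P(ore) = 0.4·0.7647 / (0.4·0.7647 + 0.5·0.2353) ≈ 0.7222
After a geochemical assay='background': P(ore) = 0.35·0.7222 / (0.35·0.7222 + 0.7·0.2778) ≈ 0.5652
After a magnetic survey='anomalous': P(ore) = 0.6·0.5652 / (0.6·0.5652 + 0.5·0.4348) ≈ 0.6094
After a magnetic survey='background': P(ore) = 0.4·0.6094 / (0.4·0.6094 + 0.5·0.3906) ≈ 0.5552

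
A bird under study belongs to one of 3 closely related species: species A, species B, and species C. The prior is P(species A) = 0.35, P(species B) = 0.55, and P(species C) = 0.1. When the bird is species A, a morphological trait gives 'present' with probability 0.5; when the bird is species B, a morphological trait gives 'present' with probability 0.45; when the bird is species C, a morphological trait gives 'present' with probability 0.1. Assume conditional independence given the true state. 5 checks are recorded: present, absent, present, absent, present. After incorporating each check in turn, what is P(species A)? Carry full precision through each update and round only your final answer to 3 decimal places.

0.418

After 'present': normaliser = 0.5·0.3500 + 0.45·0.5500 + 0.1·0.1000; P(species A) ≈ 0.4046, P(species B) ≈ 0.5723, P(species C) ≈ 0.0231
After 'absent': normaliser = 0.5·0.4046 + 0.55·0.5723 + 0.9·0.0231; P(species A) ≈ 0.3761, P(species B) ≈ 0.5852, P(species C) ≈ 0.0387
After 'present': normaliser = 0.5·0.3761 + 0.45·0.5852 + 0.1·0.0387; P(species A) ≈ 0.4131, P(species B) ≈ 0.5784, P(species C) ≈ 0.0085
After 'absent': normaliser = 0.5·0.4131 + 0.55·0.5784 + 0.9·0.0085; P(species A) ≈ 0.3880, P(species B) ≈ 0.5976, P(species C) ≈ 0.0144
After 'present': normaliser = 0.5·0.3880 + 0.45·0.5976 + 0.1·0.0144; P(species A) ≈ 0.4178, P(species B) ≈ 0.5791, P(species C) ≈ 0.0031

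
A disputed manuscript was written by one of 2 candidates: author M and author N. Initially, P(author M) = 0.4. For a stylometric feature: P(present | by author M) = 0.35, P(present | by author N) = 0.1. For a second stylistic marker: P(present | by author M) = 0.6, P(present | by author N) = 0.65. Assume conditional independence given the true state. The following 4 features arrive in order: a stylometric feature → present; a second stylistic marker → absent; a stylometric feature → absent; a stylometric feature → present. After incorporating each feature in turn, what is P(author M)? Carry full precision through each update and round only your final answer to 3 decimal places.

0.871

After a stylometric feature='present': P(author M) = 0.35·0.4000 / (0.35·0.4000 + 0.1·0.6000) ≈ 0.7000
After a second stylistic marker='absent': P(author M) = 0.4·0.7000 / (0.4·0.7000 + 0.35·0.3000) ≈ 0.7273
After a stylometric feature='absent': P(author M) = 0.65·0.7273 / (0.65·0.7273 + 0.9·0.2727) ≈ 0.6582
After a stylometric feature='present': P(author M) = 0.35·0.6582 / (0.35·0.6582 + 0.1·0.3418) ≈ 0.8708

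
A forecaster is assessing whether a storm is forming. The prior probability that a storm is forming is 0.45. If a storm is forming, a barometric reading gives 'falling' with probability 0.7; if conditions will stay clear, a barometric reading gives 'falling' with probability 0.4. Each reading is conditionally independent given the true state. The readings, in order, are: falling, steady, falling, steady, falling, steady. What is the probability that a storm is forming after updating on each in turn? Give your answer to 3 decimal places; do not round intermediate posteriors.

0.354

After 'falling': P(storm) = 0.7·0.4500 / (0.7·0.4500 + 0.4·0.5500) ≈ 0.5888
After 'steady': P(storm) = 0.3·0.5888 / (0.3·0.5888 + 0.6·0.4112) ≈ 0.4172
After 'falling': P(storm) = 0.7·0.4172 / (0.7·0.4172 + 0.4·0.5828) ≈ 0.5561
After 'steady': P(storm) = 0.3·0.5561 / (0.3·0.5561 + 0.6·0.4439) ≈ 0.3852
After 'falling': P(storm) = 0.7·0.3852 / (0.7·0.3852 + 0.4·0.6148) ≈ 0.5230
After 'steady': P(storm) = 0.3·0.5230 / (0.3·0.5230 + 0.6·0.4770) ≈ 0.3541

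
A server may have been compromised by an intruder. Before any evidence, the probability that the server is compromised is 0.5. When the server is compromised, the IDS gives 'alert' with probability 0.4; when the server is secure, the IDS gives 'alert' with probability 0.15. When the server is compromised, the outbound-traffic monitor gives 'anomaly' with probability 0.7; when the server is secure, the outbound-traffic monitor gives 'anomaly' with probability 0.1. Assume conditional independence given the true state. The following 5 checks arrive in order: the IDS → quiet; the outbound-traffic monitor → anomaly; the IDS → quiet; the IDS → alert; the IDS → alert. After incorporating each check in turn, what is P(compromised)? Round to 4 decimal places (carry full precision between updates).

After the IDS='quiet': P(compromised) = 0.6·0.5000 / (0.6·0.5000 + 0.85·0.5000) ≈ 0.4138
After the outbound-traffic monitor='anomaly': P(compromised) = 0.7·0.4138 / (0.7·0.4138 + 0.1·0.5862) ≈ 0.8317
After the IDS='quiet': P(compromised) = 0.6·0.8317 / (0.6·0.8317 + 0.85·0.1683) ≈ 0.7772
After the IDS='alert': P(compromised) = 0.4·0.7772 / (0.4·0.7772 + 0.15·0.2228) ≈ 0.9029
After the IDS='alert': P(compromised) = 0.4·0.9029 / (0.4·0.9029 + 0.15·0.0971) ≈ 0.9612

0.9612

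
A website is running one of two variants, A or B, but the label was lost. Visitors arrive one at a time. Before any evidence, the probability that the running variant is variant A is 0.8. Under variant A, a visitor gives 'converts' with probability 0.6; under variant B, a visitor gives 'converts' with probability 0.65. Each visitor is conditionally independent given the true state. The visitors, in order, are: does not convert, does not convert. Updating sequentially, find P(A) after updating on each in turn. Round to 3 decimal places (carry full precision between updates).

0.839

After 'does not convert': P(A) = 0.4·0.8000 / (0.4·0.8000 + 0.35·0.2000) ≈ 0.8205
After 'does not convert': P(A) = 0.4·0.8205 / (0.4·0.8205 + 0.35·0.1795) ≈ 0.8393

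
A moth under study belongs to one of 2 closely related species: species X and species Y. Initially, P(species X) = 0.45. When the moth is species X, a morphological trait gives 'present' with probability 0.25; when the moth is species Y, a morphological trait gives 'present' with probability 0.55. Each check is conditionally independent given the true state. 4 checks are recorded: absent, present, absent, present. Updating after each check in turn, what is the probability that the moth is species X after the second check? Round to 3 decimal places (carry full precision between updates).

0.383

After 'absent': P(species X) = 0.75·0.4500 / (0.75·0.4500 + 0.45·0.5500) ≈ 0.5769
After 'present': P(species X) = 0.25·0.5769 / (0.25·0.5769 + 0.55·0.4231) ≈ 0.3827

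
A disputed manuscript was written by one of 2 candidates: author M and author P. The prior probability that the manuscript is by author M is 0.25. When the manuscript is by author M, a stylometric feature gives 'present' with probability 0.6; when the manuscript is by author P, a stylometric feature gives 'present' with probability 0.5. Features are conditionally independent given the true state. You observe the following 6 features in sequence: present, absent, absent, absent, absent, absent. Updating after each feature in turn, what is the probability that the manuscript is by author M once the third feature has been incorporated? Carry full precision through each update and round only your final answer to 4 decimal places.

0.2038

After 'present': P(author M) = 0.6·0.2500 / (0.6·0.2500 + 0.5·0.7500) ≈ 0.2857
After 'absent': P(author M) = 0.4·0.2857 / (0.4·0.2857 + 0.5·0.7143) ≈ 0.2424
After 'absent': P(author M) = 0.4·0.2424 / (0.4·0.2424 + 0.5·0.7576) ≈ 0.2038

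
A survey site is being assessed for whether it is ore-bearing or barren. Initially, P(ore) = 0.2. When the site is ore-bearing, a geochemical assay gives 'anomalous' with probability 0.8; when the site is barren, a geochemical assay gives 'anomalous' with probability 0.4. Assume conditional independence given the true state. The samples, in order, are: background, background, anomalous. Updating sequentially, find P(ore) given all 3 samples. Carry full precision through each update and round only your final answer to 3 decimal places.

0.053

After 'background': P(ore) = 0.2·0.2000 / (0.2·0.2000 + 0.6·0.8000) ≈ 0.0769
After 'background': P(ore) = 0.2·0.0769 / (0.2·0.0769 + 0.6·0.9231) ≈ 0.0270
After 'anomalous': P(ore) = 0.8·0.0270 / (0.8·0.0270 + 0.4·0.9730) ≈ 0.0526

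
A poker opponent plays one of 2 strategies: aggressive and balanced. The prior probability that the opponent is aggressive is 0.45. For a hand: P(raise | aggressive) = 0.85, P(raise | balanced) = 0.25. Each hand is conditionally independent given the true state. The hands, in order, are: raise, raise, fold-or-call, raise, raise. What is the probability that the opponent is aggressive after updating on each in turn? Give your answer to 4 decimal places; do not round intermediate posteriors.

After 'raise': P(aggressive) = 0.85·0.4500 / (0.85·0.4500 + 0.25·0.5500) ≈ 0.7356
After 'raise': P(aggressive) = 0.85·0.7356 / (0.85·0.7356 + 0.25·0.2644) ≈ 0.9044
After 'fold-or-call': P(aggressive) = 0.15·0.9044 / (0.15·0.9044 + 0.75·0.0956) ≈ 0.6542
After 'raise': P(aggressive) = 0.85·0.6542 / (0.85·0.6542 + 0.25·0.3458) ≈ 0.8654
After 'raise': P(aggressive) = 0.85·0.8654 / (0.85·0.8654 + 0.25·0.1346) ≈ 0.9563

0.9563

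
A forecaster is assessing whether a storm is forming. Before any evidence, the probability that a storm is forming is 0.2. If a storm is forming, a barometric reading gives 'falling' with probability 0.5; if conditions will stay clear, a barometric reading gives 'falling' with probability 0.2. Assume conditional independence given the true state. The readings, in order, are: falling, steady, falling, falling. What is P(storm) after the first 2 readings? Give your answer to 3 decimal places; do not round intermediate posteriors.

After 'falling': P(storm) = 0.5·0.2000 / (0.5·0.2000 + 0.2·0.8000) ≈ 0.3846
After 'steady': P(storm) = 0.5·0.3846 / (0.5·0.3846 + 0.8·0.6154) ≈ 0.2809

0.281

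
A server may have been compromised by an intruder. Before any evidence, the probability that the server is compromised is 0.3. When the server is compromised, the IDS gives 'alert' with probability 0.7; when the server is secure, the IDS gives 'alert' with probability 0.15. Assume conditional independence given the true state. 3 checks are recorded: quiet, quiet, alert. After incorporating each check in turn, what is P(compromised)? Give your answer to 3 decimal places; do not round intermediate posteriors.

After 'quiet': P(compromised) = 0.3·0.3000 / (0.3·0.3000 + 0.85·0.7000) ≈ 0.1314
After 'quiet': P(compromised) = 0.3·0.1314 / (0.3·0.1314 + 0.85·0.8686) ≈ 0.0507
After 'alert': P(compromised) = 0.7·0.0507 / (0.7·0.0507 + 0.15·0.9493) ≈ 0.1994

0.199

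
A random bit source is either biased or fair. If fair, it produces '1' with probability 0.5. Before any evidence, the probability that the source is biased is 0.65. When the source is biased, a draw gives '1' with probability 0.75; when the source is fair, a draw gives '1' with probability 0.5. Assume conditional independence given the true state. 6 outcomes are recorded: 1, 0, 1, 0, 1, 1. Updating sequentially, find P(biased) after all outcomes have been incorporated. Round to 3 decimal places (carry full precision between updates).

After '1': P(biased) = 0.75·0.6500 / (0.75·0.6500 + 0.5·0.3500) ≈ 0.7358
After '0': P(biased) = 0.25·0.7358 / (0.25·0.7358 + 0.5·0.2642) ≈ 0.5821
After '1': P(biased) = 0.75·0.5821 / (0.75·0.5821 + 0.5·0.4179) ≈ 0.6763
After '0': P(biased) = 0.25·0.6763 / (0.25·0.6763 + 0.5·0.3237) ≈ 0.5109
After '1': P(biased) = 0.75·0.5109 / (0.75·0.5109 + 0.5·0.4891) ≈ 0.6104
After '1': P(biased) = 0.75·0.6104 / (0.75·0.6104 + 0.5·0.3896) ≈ 0.7015

0.702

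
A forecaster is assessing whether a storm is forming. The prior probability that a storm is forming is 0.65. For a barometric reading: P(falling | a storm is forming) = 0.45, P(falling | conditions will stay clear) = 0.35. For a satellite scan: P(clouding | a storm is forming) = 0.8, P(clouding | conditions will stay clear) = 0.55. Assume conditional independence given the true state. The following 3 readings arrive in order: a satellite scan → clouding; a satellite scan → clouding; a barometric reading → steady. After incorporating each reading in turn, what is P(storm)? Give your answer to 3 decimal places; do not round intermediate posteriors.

After a satellite scan='clouding': P(storm) = 0.8·0.6500 / (0.8·0.6500 + 0.55·0.3500) ≈ 0.7298
After a satellite scan='clouding': P(storm) = 0.8·0.7298 / (0.8·0.7298 + 0.55·0.2702) ≈ 0.7971
After a barometric reading='steady': P(storm) = 0.55·0.7971 / (0.55·0.7971 + 0.65·0.2029) ≈ 0.7688

0.769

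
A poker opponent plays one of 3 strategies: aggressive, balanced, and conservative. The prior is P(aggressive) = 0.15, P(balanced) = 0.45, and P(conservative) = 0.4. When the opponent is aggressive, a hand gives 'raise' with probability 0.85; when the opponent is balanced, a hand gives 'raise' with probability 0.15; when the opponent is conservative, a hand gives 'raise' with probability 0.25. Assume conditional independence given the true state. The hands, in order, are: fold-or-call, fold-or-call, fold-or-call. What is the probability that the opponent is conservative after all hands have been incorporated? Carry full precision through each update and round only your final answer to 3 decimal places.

0.379

Apply Bayes' rule sequentially, carrying P(conservative) forward.
After 'fold-or-call': normaliser = 0.15·0.1500 + 0.85·0.4500 + 0.75·0.4000; P(aggressive) ≈ 0.0319, P(balanced) ≈ 0.5426, P(conservative) ≈ 0.4255
After 'fold-or-call': normaliser = 0.15·0.0319 + 0.85·0.5426 + 0.75·0.4255; P(aggressive) ≈ 0.0061, P(balanced) ≈ 0.5874, P(conservative) ≈ 0.4065
After 'fold-or-call': normaliser = 0.15·0.0061 + 0.85·0.5874 + 0.75·0.4065; P(aggressive) ≈ 0.0011, P(balanced) ≈ 0.6202, P(conservative) ≈ 0.3787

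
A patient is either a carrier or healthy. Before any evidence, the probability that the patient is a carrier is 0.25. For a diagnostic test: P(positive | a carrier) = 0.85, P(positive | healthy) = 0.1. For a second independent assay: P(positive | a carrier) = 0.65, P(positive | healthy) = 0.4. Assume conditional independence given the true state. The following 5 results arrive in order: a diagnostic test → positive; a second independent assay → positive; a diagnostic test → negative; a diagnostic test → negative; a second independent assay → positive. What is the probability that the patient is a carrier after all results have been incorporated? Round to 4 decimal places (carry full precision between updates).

0.1721

After a diagnostic test='positive': P(carrier) = 0.85·0.2500 / (0.85·0.2500 + 0.1·0.7500) ≈ 0.7391
After a second independent assay='positive': P(carrier) = 0.65·0.7391 / (0.65·0.7391 + 0.4·0.2609) ≈ 0.8216
After a diagnostic test='negative': P(carrier) = 0.15·0.8216 / (0.15·0.8216 + 0.9·0.1784) ≈ 0.4342
After a diagnostic test='negative': P(carrier) = 0.15·0.4342 / (0.15·0.4342 + 0.9·0.5658) ≈ 0.1134
After a second independent assay='positive': P(carrier) = 0.65·0.1134 / (0.65·0.1134 + 0.4·0.8866) ≈ 0.1721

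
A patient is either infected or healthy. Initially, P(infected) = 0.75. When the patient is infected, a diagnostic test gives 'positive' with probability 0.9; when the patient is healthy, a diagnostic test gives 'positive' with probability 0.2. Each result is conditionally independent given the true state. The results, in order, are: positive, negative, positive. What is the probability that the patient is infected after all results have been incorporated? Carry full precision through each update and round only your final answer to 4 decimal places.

Each posterior becomes the prior for the next update.
After 'positive': P(infected) = 0.9·0.7500 / (0.9·0.7500 + 0.2·0.2500) ≈ 0.9310
After 'negative': P(infected) = 0.1·0.9310 / (0.1·0.9310 + 0.8·0.0690) ≈ 0.6279
After 'positive': P(infected) = 0.9·0.6279 / (0.9·0.6279 + 0.2·0.3721) ≈ 0.8836

0.8836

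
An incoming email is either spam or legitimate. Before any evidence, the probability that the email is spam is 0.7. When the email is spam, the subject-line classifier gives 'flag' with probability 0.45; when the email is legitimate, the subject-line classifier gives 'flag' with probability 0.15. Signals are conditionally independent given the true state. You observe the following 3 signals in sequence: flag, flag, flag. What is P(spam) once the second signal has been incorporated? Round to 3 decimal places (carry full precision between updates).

0.955

After 'flag': P(spam) = 0.45·0.7000 / (0.45·0.7000 + 0.15·0.3000) ≈ 0.8750
After 'flag': P(spam) = 0.45·0.8750 / (0.45·0.8750 + 0.15·0.1250) ≈ 0.9545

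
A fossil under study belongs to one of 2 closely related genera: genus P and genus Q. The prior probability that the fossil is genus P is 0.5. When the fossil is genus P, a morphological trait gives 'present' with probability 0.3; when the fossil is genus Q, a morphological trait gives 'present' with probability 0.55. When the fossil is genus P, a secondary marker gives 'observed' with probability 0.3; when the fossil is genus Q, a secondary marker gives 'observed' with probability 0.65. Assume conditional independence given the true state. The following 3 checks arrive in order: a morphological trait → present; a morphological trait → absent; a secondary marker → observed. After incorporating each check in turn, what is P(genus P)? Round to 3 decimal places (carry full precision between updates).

0.281

Each posterior becomes the prior for the next update.
After a morphological trait='present': P(genus P) = 0.3·0.5000 / (0.3·0.5000 + 0.55·0.5000) ≈ 0.3529
After a morphological trait='absent': P(genus P) = 0.7·0.3529 / (0.7·0.3529 + 0.45·0.6471) ≈ 0.4590
After a secondary marker='observed': P(genus P) = 0.3·0.4590 / (0.3·0.4590 + 0.65·0.5410) ≈ 0.2814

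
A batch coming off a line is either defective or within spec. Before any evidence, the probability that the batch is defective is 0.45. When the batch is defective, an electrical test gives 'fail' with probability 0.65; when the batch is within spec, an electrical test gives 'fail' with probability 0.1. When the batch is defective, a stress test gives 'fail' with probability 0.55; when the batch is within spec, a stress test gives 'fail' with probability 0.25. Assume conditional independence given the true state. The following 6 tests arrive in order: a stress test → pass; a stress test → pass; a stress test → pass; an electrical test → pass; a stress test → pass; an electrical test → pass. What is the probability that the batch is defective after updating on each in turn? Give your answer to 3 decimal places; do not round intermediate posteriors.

0.016

After a stress test='pass': P(defective) = 0.45·0.4500 / (0.45·0.4500 + 0.75·0.5500) ≈ 0.3293
After a stress test='pass': P(defective) = 0.45·0.3293 / (0.45·0.3293 + 0.75·0.6707) ≈ 0.2275
After a stress test='pass': P(defective) = 0.45·0.2275 / (0.45·0.2275 + 0.75·0.7725) ≈ 0.1502
After an electrical test='pass': P(defective) = 0.35·0.1502 / (0.35·0.1502 + 0.9·0.8498) ≈ 0.0643
After a stress test='pass': P(defective) = 0.45·0.0643 / (0.45·0.0643 + 0.75·0.9357) ≈ 0.0396
After an electrical test='pass': P(defective) = 0.35·0.0396 / (0.35·0.0396 + 0.9·0.9604) ≈ 0.0158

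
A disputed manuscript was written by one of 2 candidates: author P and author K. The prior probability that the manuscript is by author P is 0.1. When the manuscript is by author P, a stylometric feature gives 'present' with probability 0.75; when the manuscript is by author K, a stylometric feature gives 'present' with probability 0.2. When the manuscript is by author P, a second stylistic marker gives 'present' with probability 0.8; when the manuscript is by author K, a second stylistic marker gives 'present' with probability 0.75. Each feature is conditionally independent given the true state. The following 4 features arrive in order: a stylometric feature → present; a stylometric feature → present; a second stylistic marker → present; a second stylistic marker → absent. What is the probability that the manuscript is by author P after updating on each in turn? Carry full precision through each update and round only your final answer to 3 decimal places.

After a stylometric feature='present': P(author P) = 0.75·0.1000 / (0.75·0.1000 + 0.2·0.9000) ≈ 0.2941
After a stylometric feature='present': P(author P) = 0.75·0.2941 / (0.75·0.2941 + 0.2·0.7059) ≈ 0.6098
After a second stylistic marker='present': P(author P) = 0.8·0.6098 / (0.8·0.6098 + 0.75·0.3902) ≈ 0.6250
After a second stylistic marker='absent': P(author P) = 0.2·0.6250 / (0.2·0.6250 + 0.25·0.3750) ≈ 0.5714

0.571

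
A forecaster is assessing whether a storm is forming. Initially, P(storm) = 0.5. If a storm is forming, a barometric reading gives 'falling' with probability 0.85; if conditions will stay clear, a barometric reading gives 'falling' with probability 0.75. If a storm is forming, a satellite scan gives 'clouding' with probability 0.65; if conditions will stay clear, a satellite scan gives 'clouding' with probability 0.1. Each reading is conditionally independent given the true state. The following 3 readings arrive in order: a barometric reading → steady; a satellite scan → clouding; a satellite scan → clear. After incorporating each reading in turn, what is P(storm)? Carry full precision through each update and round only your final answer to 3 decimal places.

0.603

Each posterior becomes the prior for the next update.
After a barometric reading='steady': P(storm) = 0.15·0.5000 / (0.15·0.5000 + 0.25·0.5000) ≈ 0.3750
After a satellite scan='clouding': P(storm) = 0.65·0.3750 / (0.65·0.3750 + 0.1·0.6250) ≈ 0.7959
After a satellite scan='clear': P(storm) = 0.35·0.7959 / (0.35·0.7959 + 0.9·0.2041) ≈ 0.6026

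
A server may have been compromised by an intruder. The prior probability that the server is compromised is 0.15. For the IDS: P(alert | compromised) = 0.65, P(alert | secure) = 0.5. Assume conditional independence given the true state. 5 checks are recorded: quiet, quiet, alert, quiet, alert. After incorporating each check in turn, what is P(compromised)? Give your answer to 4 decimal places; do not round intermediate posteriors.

After 'quiet': P(compromised) = 0.35·0.1500 / (0.35·0.1500 + 0.5·0.8500) ≈ 0.1099
After 'quiet': P(compromised) = 0.35·0.1099 / (0.35·0.1099 + 0.5·0.8901) ≈ 0.0796
After 'alert': P(compromised) = 0.65·0.0796 / (0.65·0.0796 + 0.5·0.9204) ≈ 0.1011
After 'quiet': P(compromised) = 0.35·0.1011 / (0.35·0.1011 + 0.5·0.8989) ≈ 0.0729
After 'alert': P(compromised) = 0.65·0.0729 / (0.65·0.0729 + 0.5·0.9271) ≈ 0.0928

0.0928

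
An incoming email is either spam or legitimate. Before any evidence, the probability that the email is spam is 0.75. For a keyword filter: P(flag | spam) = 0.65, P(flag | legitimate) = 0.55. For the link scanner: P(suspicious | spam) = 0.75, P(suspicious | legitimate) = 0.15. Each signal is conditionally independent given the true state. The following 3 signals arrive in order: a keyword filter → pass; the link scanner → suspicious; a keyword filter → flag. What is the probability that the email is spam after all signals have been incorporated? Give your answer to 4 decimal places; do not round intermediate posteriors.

Each posterior becomes the prior for the next update.
After a keyword filter='pass': P(spam) = 0.35·0.7500 / (0.35·0.7500 + 0.45·0.2500) ≈ 0.7000
After the link scanner='suspicious': P(spam) = 0.75·0.7000 / (0.75·0.7000 + 0.15·0.3000) ≈ 0.9211
After a keyword filter='flag': P(spam) = 0.65·0.9211 / (0.65·0.9211 + 0.55·0.0789) ≈ 0.9324

0.9324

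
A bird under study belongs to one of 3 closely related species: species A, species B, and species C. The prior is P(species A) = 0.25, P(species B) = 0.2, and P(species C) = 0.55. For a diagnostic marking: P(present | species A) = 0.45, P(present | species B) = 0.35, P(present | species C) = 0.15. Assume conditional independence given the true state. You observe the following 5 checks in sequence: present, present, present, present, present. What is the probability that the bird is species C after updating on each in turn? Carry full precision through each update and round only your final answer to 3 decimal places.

0.007

After 'present': normaliser = 0.45·0.2500 + 0.35·0.2000 + 0.15·0.5500; P(species A) ≈ 0.4245, P(species B) ≈ 0.2642, P(species C) ≈ 0.3113
After 'present': normaliser = 0.45·0.4245 + 0.35·0.2642 + 0.15·0.3113; P(species A) ≈ 0.5786, P(species B) ≈ 0.2800, P(species C) ≈ 0.1414
After 'present': normaliser = 0.45·0.5786 + 0.35·0.2800 + 0.15·0.1414; P(species A) ≈ 0.6859, P(species B) ≈ 0.2582, P(species C) ≈ 0.0559
After 'present': normaliser = 0.45·0.6859 + 0.35·0.2582 + 0.15·0.0559; P(species A) ≈ 0.7576, P(species B) ≈ 0.2218, P(species C) ≈ 0.0206
After 'present': normaliser = 0.45·0.7576 + 0.35·0.2218 + 0.15·0.0206; P(species A) ≈ 0.8086, P(species B) ≈ 0.1841, P(species C) ≈ 0.0073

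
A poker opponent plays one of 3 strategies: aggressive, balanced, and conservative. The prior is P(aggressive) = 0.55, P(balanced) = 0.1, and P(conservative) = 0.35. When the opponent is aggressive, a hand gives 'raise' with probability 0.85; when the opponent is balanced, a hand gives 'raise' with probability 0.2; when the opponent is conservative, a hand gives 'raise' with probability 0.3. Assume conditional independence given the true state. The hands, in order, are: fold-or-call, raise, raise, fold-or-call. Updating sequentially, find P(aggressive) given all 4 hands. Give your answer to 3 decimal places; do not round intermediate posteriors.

After 'fold-or-call': normaliser = 0.15·0.5500 + 0.8·0.1000 + 0.7·0.3500; P(aggressive) ≈ 0.2025, P(balanced) ≈ 0.1963, P(conservative) ≈ 0.6012
After 'raise': normaliser = 0.85·0.2025 + 0.2·0.1963 + 0.3·0.6012; P(aggressive) ≈ 0.4393, P(balanced) ≈ 0.1002, P(conservative) ≈ 0.4605
After 'raise': normaliser = 0.85·0.4393 + 0.2·0.1002 + 0.3·0.4605; P(aggressive) ≈ 0.7024, P(balanced) ≈ 0.0377, P(conservative) ≈ 0.2599
After 'fold-or-call': normaliser = 0.15·0.7024 + 0.8·0.0377 + 0.7·0.2599; P(aggressive) ≈ 0.3319, P(balanced) ≈ 0.0950, P(conservative) ≈ 0.5730

0.332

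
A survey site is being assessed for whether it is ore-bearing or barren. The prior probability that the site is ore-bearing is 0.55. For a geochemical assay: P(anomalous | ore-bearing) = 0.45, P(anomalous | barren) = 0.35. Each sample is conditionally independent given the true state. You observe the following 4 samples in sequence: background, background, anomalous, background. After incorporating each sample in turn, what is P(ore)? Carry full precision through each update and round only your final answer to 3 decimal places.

After 'background': P(ore) = 0.55·0.5500 / (0.55·0.5500 + 0.65·0.4500) ≈ 0.5084
After 'background': P(ore) = 0.55·0.5084 / (0.55·0.5084 + 0.65·0.4916) ≈ 0.4667
After 'anomalous': P(ore) = 0.45·0.4667 / (0.45·0.4667 + 0.35·0.5333) ≈ 0.5294
After 'background': P(ore) = 0.55·0.5294 / (0.55·0.5294 + 0.65·0.4706) ≈ 0.4877

0.488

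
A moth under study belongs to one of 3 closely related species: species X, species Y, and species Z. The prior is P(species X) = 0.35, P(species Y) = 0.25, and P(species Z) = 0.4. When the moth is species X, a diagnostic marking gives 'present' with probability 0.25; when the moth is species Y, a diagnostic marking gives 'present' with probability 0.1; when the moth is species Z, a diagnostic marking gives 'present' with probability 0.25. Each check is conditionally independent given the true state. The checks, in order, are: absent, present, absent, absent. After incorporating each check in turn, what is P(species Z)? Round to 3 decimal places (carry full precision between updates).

0.433

After 'absent': normaliser = 0.75·0.3500 + 0.9·0.2500 + 0.75·0.4000; P(species X) ≈ 0.3333, P(species Y) ≈ 0.2857, P(species Z) ≈ 0.3810
After 'present': normaliser = 0.25·0.3333 + 0.1·0.2857 + 0.25·0.3810; P(species X) ≈ 0.4023, P(species Y) ≈ 0.1379, P(species Z) ≈ 0.4598
After 'absent': normaliser = 0.75·0.4023 + 0.9·0.1379 + 0.75·0.4598; P(species X) ≈ 0.3915, P(species Y) ≈ 0.1611, P(species Z) ≈ 0.4474
After 'absent': normaliser = 0.75·0.3915 + 0.9·0.1611 + 0.75·0.4474; P(species X) ≈ 0.3793, P(species Y) ≈ 0.1873, P(species Z) ≈ 0.4335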